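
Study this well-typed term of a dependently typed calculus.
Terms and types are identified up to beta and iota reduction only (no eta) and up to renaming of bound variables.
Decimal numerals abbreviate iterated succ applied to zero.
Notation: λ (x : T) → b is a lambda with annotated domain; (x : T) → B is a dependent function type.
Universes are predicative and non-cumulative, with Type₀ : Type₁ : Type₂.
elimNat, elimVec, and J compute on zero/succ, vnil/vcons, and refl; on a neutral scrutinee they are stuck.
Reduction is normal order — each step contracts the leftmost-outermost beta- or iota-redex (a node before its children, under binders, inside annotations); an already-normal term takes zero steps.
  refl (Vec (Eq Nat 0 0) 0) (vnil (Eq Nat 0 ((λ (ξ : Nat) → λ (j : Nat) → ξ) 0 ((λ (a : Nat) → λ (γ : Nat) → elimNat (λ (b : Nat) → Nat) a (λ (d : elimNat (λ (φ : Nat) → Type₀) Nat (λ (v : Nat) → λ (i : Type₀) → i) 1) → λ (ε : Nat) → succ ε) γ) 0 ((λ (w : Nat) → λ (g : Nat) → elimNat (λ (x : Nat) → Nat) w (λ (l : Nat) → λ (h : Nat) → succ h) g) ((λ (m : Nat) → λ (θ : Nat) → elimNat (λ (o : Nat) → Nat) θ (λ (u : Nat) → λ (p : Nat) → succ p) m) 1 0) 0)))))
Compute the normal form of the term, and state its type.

normal form:
  refl (Vec (Eq Nat 0 0) 0) (vnil (Eq Nat 0 0))
inferred type:
  Eq (Vec (Eq Nat 0 0) 0) (vnil (Eq Nat 0 0)) (vnil (Eq Nat 0 0))


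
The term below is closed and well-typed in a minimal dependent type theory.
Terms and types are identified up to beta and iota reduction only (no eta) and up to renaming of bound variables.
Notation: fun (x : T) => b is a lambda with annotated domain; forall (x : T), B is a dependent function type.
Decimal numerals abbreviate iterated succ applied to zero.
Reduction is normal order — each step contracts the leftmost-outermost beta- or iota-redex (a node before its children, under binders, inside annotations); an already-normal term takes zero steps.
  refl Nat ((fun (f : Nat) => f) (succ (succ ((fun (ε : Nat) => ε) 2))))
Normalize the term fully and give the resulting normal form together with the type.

reduced normal form:
  refl Nat 4
the term's type:
  Eq Nat 4 4
observation: normalization takes exactly 2 steps under the normal-order strategy.


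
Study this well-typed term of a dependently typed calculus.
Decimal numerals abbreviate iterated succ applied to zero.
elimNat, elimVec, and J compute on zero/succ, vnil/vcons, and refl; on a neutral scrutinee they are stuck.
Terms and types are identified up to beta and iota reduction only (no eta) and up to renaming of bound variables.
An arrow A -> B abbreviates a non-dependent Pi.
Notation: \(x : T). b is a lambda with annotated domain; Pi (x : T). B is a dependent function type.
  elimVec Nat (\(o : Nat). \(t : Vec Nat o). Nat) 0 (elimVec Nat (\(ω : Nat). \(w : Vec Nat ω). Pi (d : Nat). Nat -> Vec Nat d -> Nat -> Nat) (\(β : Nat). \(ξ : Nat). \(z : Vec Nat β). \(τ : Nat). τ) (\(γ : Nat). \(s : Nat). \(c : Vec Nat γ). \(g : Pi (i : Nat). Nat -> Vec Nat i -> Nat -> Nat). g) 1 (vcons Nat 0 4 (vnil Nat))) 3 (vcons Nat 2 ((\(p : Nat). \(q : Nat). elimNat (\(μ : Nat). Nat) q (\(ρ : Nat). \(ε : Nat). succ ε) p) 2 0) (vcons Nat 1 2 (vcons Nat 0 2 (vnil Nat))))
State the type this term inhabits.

type:
  Nat


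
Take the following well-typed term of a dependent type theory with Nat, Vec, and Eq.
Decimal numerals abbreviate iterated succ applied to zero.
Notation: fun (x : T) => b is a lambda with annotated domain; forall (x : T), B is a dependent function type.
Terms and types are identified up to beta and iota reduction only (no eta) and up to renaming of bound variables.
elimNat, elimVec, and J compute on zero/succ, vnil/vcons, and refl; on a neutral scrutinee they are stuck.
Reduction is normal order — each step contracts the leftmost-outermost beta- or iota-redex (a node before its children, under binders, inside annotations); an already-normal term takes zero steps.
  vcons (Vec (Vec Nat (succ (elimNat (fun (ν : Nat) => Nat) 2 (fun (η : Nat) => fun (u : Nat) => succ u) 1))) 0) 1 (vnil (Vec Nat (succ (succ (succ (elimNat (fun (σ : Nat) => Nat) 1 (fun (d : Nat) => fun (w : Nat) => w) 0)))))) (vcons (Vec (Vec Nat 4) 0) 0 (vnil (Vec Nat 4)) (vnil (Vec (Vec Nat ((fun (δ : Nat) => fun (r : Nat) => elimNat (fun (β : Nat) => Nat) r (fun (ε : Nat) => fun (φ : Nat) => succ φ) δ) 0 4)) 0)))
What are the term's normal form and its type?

resulting normal form:
  vcons (Vec (Vec Nat 4) 0) 1 (vnil (Vec Nat 4)) (vcons (Vec (Vec Nat 4) 0) 0 (vnil (Vec Nat 4)) (vnil (Vec (Vec Nat 4) 0)))
the term's type:
  Vec (Vec (Vec Nat 4) 0) 2


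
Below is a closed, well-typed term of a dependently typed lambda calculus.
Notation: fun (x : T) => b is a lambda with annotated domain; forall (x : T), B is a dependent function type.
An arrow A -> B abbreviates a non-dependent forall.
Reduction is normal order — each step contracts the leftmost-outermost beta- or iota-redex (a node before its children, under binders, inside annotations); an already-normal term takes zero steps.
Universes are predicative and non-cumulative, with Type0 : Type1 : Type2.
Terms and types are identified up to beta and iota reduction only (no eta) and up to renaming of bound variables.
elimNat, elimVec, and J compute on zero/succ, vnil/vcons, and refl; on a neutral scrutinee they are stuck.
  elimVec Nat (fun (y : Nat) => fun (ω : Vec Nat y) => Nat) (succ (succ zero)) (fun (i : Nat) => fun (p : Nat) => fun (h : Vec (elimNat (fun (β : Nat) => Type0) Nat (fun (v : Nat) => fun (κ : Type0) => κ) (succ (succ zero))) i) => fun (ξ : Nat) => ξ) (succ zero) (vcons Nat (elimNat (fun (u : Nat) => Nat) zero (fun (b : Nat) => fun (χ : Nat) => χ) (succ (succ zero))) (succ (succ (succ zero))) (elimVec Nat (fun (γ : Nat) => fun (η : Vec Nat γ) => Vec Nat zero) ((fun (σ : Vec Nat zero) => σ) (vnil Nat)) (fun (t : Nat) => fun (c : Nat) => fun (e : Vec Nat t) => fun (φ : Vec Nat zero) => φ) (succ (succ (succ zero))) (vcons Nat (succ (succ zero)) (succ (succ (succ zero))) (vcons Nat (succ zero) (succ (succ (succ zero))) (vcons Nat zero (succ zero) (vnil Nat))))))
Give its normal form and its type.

reduced normal form:
  succ (succ zero)
inferred type:
  Nat
observation: the term reaches its normal form after 37 normal-order steps.


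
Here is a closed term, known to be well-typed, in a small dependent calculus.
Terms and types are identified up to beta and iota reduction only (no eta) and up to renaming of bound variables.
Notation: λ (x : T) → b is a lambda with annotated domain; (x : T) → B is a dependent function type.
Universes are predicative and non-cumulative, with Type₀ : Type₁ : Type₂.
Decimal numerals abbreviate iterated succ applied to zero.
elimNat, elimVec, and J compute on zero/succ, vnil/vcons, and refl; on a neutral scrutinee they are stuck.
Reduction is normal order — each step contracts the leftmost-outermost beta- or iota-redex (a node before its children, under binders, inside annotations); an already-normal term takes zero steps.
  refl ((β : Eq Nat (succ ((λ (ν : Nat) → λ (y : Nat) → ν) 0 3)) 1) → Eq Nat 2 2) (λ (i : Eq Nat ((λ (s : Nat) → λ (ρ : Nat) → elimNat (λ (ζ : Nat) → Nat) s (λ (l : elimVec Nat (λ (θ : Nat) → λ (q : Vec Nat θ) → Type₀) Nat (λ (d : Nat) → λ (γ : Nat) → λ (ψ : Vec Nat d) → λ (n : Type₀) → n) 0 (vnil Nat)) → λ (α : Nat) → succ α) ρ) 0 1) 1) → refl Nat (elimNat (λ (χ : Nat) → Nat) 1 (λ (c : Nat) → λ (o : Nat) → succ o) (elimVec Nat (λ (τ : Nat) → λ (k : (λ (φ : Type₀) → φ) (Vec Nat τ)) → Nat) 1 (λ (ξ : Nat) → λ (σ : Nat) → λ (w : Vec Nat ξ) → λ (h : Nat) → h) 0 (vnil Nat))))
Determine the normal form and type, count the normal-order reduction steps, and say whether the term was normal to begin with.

reduced normal form:
  refl ((β : Eq Nat 1 1) → Eq Nat 2 2) (λ (ν : Eq Nat 1 1) → refl Nat 2)
inferred type:
  Eq ((β : Eq Nat 1 1) → Eq Nat 2 2) (λ (ν : Eq Nat 1 1) → refl Nat 2) (λ (y : Eq Nat 1 1) → refl Nat 2)
reduction steps (normal order): 13
term was already normal: no
first contracted redex: a beta-redex


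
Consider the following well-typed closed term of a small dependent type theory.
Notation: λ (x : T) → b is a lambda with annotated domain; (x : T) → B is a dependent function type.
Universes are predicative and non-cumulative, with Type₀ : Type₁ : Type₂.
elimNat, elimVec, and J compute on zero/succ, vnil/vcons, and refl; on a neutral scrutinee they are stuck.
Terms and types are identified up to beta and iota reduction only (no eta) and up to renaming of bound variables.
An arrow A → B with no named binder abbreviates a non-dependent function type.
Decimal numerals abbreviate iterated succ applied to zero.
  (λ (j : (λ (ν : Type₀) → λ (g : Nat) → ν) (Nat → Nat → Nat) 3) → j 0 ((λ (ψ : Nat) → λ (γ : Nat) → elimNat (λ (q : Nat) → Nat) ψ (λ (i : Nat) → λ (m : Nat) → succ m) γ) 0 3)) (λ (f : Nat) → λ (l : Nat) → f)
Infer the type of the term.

the term's type:
  Nat


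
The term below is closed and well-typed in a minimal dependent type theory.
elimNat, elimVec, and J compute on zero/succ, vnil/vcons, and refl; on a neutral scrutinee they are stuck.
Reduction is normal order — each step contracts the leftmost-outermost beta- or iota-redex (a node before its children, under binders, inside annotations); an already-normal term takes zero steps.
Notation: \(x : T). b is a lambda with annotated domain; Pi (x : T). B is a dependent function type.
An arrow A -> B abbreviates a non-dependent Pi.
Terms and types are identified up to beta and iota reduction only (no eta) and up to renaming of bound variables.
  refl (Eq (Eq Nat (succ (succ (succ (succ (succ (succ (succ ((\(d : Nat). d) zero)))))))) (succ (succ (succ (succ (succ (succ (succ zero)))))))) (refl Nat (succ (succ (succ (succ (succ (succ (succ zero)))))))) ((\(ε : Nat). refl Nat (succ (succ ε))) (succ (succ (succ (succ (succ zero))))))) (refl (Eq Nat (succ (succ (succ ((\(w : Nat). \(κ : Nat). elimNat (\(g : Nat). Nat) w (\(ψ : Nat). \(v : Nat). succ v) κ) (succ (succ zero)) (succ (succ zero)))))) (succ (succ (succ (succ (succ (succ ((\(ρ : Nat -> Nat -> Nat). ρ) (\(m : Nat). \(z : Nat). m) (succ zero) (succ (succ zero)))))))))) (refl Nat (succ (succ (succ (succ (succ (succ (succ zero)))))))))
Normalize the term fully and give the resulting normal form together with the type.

resulting normal form:
  refl (Eq (Eq Nat (succ (succ (succ (succ (succ (succ (succ zero))))))) (succ (succ (succ (succ (succ (succ (succ zero)))))))) (refl Nat (succ (succ (succ (succ (succ (succ (succ zero)))))))) (refl Nat (succ (succ (succ (succ (succ (succ (succ zero))))))))) (refl (Eq Nat (succ (succ (succ (succ (succ (succ (succ zero))))))) (succ (succ (succ (succ (succ (succ (succ zero)))))))) (refl Nat (succ (succ (succ (succ (succ (succ (succ zero)))))))))
type:
  Eq (Eq (Eq Nat (succ (succ (succ (succ (succ (succ (succ zero))))))) (succ (succ (succ (succ (succ (succ (succ zero)))))))) (refl Nat (succ (succ (succ (succ (succ (succ (succ zero)))))))) (refl Nat (succ (succ (succ (succ (succ (succ (succ zero))))))))) (refl (Eq Nat (succ (succ (succ (succ (succ (succ (succ zero))))))) (succ (succ (succ (succ (succ (succ (succ zero)))))))) (refl Nat (succ (succ (succ (succ (succ (succ (succ zero))))))))) (refl (Eq Nat (succ (succ (succ (succ (succ (succ (succ zero))))))) (succ (succ (succ (succ (succ (succ (succ zero)))))))) (refl Nat (succ (succ (succ (succ (succ (succ (succ zero)))))))))
observation: the term reaches its normal form after 14 normal-order steps.


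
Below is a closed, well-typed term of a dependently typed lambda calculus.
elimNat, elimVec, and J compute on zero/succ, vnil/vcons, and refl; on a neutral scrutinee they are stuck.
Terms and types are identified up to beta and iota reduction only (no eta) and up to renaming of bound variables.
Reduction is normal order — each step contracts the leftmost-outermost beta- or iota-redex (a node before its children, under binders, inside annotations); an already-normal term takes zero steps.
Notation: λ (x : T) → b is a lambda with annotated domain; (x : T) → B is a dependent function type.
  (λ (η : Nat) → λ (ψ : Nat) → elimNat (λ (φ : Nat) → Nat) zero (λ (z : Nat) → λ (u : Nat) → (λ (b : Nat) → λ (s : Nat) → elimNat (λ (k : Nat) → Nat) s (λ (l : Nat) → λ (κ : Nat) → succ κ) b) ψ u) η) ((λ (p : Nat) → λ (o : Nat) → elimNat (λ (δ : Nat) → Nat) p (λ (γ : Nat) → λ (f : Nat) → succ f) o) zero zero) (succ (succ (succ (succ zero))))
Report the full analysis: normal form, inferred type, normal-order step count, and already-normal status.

reduced normal form:
  zero
type:
  Nat
normal-order step count: 21
already normal: no
first redex: a beta-redex


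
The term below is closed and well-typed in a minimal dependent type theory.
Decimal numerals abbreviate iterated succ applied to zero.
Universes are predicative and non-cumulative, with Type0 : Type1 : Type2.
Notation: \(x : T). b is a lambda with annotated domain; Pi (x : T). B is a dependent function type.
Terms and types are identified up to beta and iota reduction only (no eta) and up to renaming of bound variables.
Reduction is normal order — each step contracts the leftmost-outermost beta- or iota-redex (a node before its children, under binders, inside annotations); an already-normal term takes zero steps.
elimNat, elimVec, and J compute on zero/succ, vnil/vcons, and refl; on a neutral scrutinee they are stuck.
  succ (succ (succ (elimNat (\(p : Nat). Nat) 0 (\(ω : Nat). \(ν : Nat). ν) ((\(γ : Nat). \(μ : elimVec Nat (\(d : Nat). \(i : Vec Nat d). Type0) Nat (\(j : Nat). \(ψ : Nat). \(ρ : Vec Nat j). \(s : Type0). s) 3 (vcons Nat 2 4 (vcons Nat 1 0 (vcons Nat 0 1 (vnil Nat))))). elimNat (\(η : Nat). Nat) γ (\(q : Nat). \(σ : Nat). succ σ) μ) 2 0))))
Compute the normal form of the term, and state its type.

reduced normal form:
  3
inferred type:
  Nat


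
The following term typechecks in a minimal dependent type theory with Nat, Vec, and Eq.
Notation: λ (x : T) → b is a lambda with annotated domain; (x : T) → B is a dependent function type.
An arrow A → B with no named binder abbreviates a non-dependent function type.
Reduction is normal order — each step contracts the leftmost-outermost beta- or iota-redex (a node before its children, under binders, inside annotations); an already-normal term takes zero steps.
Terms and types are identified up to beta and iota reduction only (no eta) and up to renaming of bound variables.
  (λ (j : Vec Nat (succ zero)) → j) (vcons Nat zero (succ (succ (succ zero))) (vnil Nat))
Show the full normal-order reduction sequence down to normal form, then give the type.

normal-order reduction sequence:
  (λ (j : Vec Nat (succ zero)) → j) (vcons Nat zero (succ (succ (succ zero))) (vnil Nat))
  ~> vcons Nat zero (succ (succ (succ zero))) (vnil Nat)
inferred type:
  Vec Nat (succ zero)


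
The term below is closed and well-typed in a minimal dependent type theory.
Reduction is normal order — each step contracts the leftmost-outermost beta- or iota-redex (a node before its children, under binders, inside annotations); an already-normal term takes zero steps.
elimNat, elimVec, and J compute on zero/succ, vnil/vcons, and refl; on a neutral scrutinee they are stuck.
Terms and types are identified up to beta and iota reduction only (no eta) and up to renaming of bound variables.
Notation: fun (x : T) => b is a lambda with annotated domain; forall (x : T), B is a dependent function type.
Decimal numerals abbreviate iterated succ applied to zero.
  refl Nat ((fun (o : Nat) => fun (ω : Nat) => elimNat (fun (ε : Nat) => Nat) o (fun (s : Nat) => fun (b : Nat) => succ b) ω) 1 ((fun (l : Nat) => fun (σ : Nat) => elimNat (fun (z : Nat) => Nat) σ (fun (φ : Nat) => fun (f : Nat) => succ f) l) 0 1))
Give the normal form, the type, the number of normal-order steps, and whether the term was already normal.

reduced normal form:
  refl Nat 2
inferred type:
  Eq Nat 2 2
reduction steps (normal order): 9
started in normal form: no
first redex: a beta-redex


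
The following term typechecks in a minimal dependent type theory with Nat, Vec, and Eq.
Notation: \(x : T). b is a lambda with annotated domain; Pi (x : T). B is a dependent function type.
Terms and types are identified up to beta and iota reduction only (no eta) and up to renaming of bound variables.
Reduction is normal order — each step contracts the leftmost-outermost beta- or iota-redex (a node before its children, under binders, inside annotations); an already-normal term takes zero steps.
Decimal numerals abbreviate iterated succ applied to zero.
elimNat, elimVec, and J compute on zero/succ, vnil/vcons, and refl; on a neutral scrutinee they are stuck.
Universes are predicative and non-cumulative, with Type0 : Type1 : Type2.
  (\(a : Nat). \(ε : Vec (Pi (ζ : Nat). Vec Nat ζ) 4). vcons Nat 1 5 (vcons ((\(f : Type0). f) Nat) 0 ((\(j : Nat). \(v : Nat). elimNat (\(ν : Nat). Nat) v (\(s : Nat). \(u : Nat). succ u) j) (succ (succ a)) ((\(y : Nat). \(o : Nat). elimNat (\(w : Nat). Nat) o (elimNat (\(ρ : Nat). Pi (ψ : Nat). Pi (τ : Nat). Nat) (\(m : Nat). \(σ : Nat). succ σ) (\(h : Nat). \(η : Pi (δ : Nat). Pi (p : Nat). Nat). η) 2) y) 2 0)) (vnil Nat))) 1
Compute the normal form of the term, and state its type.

resulting normal form:
  \(a : Vec (Pi (ε : Nat). Vec Nat ε) 4). vcons Nat 1 5 (vcons Nat 0 5 (vnil Nat))
type:
  Pi (a : Vec (Pi (ε : Nat). Vec Nat ε) 4). Vec Nat 2


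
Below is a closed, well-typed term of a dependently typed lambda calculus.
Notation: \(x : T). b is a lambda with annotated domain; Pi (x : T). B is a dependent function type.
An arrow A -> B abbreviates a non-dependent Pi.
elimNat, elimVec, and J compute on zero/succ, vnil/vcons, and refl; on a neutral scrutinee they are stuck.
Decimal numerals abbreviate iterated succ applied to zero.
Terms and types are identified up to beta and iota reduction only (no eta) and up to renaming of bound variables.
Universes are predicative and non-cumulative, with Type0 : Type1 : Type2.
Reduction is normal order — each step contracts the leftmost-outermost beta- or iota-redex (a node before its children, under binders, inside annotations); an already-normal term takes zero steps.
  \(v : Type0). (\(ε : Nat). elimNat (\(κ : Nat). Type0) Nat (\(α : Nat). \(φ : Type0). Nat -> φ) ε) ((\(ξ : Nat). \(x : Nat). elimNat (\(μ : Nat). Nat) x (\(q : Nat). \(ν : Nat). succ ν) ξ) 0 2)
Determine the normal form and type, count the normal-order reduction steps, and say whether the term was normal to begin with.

normal form:
  \(v : Type0). Nat -> Nat -> Nat
type:
  Type0 -> Type0
reduction steps (normal order): 11
started in normal form: no
first redex: a beta-redex


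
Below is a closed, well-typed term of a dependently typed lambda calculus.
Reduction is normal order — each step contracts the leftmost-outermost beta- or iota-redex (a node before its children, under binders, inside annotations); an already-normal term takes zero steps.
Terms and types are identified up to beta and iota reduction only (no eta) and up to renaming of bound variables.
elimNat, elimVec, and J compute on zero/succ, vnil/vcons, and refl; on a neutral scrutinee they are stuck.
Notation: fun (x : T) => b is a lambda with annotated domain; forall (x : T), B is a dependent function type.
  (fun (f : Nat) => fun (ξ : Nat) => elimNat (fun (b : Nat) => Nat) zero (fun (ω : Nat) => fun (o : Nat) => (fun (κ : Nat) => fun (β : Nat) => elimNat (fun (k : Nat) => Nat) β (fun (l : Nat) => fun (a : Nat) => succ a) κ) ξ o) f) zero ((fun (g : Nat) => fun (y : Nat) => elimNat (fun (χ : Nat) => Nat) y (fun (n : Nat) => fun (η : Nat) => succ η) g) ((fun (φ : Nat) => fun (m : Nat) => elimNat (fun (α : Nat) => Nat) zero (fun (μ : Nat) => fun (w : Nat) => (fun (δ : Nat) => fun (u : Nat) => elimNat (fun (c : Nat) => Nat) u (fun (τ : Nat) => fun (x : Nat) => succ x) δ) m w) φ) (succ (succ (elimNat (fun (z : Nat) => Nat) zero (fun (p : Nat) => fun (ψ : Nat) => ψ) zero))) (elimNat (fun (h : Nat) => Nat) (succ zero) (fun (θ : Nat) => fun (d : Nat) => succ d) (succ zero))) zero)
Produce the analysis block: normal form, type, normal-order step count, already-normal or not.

normal form:
  zero
the term's type:
  Nat
steps to reach normal form (normal order): 3
already normal: no
first redex: a beta-redex


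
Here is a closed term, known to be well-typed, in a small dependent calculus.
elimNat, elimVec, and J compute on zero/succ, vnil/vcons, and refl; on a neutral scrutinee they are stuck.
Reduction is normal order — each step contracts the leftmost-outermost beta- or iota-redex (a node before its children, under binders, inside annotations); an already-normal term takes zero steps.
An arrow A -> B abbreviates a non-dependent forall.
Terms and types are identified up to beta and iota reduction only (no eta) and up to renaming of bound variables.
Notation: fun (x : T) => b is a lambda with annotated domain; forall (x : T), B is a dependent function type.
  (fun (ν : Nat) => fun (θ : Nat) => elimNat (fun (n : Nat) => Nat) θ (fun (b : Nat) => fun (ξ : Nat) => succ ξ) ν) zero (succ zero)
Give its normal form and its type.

reduced normal form:
  succ zero
the term's type:
  Nat
observation: 3 normal-order steps separate the term from its normal form.


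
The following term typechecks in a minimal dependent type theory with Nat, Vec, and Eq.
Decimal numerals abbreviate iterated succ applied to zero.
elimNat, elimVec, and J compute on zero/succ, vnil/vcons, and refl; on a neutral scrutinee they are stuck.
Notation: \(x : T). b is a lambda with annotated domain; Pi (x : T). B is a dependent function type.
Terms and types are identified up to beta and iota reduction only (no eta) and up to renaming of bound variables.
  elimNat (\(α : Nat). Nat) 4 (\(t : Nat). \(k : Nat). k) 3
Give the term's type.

the term's type:
  Nat


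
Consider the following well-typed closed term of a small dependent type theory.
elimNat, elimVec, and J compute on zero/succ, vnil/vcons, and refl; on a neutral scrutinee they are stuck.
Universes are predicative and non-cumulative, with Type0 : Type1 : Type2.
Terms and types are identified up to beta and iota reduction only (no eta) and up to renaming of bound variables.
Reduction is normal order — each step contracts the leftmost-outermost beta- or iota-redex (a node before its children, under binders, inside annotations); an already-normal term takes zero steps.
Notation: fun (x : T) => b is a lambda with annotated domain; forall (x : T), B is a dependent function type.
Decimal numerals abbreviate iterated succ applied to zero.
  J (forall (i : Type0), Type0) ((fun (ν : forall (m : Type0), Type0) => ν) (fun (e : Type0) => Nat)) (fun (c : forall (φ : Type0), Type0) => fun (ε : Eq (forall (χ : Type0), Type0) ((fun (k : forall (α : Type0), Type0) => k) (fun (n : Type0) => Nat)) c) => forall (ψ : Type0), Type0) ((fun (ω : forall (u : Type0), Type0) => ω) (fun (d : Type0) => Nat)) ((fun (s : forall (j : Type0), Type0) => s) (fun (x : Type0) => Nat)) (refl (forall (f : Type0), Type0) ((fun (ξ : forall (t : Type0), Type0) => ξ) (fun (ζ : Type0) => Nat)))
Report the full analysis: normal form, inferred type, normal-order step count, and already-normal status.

normal form:
  fun (i : Type0) => Nat
type:
  forall (i : Type0), Type0
normal-order step count: 2
started in normal form: no
first contracted redex: a J iota-redex


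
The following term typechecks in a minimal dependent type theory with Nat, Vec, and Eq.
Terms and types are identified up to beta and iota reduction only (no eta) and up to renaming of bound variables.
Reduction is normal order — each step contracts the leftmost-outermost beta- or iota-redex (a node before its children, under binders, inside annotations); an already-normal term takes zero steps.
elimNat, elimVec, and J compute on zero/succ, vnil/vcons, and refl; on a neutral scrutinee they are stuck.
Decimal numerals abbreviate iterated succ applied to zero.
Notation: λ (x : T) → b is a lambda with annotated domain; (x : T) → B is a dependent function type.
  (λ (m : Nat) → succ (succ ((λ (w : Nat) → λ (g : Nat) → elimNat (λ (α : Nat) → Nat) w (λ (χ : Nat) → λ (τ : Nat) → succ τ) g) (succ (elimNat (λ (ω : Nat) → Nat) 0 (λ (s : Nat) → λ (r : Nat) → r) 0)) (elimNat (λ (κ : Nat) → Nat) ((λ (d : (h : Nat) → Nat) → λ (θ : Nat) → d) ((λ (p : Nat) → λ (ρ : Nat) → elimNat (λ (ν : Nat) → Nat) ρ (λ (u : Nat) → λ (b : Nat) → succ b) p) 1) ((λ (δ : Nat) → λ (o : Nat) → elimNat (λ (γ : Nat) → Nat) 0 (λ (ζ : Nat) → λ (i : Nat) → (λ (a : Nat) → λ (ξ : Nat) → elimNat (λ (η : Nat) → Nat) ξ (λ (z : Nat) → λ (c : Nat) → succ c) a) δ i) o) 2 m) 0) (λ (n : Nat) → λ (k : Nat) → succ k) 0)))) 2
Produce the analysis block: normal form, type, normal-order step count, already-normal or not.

resulting normal form:
  4
inferred type:
  Nat
steps to reach normal form (normal order): 17
started in normal form: no
first contracted redex: a beta-redex


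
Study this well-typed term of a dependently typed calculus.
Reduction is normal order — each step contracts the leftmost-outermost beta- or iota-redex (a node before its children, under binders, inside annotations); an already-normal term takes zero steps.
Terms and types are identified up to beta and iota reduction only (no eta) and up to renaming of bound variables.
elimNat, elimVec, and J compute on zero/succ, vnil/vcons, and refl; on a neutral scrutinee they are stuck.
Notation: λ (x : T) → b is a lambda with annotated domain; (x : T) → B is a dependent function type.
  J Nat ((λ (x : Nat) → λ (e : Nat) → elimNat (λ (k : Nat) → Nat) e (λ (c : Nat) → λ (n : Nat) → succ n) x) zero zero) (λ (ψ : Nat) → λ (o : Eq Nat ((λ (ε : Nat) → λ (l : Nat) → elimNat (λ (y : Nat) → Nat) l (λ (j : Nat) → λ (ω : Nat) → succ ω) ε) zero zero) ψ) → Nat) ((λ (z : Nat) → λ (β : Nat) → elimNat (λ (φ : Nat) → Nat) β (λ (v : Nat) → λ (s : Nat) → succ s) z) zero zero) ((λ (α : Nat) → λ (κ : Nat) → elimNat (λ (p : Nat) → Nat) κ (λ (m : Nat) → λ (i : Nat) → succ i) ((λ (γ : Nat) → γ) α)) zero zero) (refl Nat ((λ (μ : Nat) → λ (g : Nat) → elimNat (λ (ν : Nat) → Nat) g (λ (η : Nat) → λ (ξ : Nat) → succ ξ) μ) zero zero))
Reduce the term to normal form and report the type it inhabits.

reduced normal form:
  zero
inferred type:
  Nat


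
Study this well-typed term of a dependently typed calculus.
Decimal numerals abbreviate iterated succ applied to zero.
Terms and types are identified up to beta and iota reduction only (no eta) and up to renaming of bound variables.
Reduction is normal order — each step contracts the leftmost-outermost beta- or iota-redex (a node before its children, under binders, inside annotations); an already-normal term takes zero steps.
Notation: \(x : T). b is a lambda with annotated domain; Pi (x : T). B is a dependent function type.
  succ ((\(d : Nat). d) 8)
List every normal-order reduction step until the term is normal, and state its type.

normal-order reduction sequence:
  succ ((\(d : Nat). d) 8)
  ~> 9
the term's type:
  Nat


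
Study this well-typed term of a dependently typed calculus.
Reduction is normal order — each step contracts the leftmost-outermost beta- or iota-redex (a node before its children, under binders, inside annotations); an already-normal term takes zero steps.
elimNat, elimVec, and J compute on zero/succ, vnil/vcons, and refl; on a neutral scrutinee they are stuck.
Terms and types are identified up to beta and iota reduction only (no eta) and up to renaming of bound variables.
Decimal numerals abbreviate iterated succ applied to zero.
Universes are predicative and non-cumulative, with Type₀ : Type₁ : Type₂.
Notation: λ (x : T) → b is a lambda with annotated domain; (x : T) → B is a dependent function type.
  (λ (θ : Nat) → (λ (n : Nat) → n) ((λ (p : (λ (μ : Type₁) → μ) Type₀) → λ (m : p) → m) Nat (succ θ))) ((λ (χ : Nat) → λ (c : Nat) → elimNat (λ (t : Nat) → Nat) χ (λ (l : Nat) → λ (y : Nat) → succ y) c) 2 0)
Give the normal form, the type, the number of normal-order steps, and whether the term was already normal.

reduced normal form:
  3
the term's type:
  Nat
reduction steps (normal order): 7
already normal: no
first contracted redex: a beta-redex


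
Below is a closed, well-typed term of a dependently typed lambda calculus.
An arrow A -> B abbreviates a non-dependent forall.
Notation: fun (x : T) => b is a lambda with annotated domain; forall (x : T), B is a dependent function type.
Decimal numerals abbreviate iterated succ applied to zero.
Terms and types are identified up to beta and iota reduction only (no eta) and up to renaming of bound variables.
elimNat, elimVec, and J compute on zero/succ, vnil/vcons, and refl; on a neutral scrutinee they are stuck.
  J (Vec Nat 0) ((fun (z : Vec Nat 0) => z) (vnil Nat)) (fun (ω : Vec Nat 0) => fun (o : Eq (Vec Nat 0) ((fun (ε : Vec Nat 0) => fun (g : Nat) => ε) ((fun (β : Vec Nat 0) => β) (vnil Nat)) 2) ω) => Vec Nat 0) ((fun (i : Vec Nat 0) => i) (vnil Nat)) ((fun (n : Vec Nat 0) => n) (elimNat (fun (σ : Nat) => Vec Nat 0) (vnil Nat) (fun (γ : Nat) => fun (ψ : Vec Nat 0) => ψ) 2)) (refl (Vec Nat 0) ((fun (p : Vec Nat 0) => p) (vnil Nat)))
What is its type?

the term's type:
  Vec Nat 0


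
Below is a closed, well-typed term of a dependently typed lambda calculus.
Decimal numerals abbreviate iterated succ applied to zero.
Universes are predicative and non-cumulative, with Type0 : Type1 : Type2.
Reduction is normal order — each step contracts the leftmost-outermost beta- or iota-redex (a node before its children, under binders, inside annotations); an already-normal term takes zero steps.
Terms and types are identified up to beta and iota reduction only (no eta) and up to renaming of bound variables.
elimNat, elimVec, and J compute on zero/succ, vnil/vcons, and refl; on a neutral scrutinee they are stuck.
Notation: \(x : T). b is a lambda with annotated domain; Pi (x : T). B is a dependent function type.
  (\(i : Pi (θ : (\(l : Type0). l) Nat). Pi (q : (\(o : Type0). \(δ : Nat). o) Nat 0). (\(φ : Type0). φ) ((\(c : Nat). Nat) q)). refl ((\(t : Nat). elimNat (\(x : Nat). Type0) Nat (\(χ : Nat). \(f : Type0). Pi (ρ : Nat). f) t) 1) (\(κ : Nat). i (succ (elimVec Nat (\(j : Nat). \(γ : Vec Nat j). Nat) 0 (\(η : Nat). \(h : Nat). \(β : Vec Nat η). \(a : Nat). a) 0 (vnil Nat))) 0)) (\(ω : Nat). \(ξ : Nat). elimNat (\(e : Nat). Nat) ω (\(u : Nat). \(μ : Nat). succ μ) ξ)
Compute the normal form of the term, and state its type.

resulting normal form:
  refl (Pi (i : Nat). Nat) (\(θ : Nat). 1)
type:
  Eq (Pi (i : Nat). Nat) (\(θ : Nat). 1) (\(l : Nat). 1)


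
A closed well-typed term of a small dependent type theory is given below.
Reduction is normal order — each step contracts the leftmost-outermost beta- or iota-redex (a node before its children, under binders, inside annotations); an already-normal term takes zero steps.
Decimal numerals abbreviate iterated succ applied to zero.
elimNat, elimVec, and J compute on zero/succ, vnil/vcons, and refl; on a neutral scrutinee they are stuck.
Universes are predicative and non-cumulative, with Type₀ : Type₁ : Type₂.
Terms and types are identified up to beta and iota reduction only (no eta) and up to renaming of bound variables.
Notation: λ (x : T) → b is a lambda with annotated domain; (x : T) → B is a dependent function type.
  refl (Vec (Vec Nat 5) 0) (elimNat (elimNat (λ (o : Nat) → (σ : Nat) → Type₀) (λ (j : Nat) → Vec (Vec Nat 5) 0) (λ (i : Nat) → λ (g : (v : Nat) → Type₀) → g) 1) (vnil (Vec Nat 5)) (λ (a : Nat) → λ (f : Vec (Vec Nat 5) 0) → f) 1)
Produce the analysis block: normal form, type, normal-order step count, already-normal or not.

reduced normal form:
  refl (Vec (Vec Nat 5) 0) (vnil (Vec Nat 5))
type:
  Eq (Vec (Vec Nat 5) 0) (vnil (Vec Nat 5)) (vnil (Vec Nat 5))
steps to reach normal form (normal order): 4
term was already normal: no
first contracted redex: an elimNat iota-redex


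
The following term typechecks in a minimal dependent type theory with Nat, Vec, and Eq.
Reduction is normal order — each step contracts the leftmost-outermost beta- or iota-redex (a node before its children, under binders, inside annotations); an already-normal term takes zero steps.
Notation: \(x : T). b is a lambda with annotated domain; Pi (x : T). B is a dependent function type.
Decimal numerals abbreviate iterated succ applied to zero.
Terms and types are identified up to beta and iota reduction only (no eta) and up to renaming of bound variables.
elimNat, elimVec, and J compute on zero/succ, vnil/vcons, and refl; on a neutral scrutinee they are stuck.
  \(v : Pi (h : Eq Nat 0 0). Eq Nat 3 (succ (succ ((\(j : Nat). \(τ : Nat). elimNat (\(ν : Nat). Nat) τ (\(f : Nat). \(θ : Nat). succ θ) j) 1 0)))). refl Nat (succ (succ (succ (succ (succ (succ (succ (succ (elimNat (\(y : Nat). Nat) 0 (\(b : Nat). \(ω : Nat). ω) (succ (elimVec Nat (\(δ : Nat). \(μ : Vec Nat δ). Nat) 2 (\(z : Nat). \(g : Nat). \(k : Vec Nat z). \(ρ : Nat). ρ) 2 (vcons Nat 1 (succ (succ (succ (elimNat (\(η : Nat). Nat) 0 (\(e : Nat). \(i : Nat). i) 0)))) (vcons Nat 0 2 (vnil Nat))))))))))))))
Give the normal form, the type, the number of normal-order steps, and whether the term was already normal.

resulting normal form:
  \(v : Pi (h : Eq Nat 0 0). Eq Nat 3 3). refl Nat 8
type:
  Pi (v : Pi (h : Eq Nat 0 0). Eq Nat 3 3). Eq Nat 8 8
steps to reach normal form (normal order): 27
started in normal form: no
first contracted redex: a beta-redex


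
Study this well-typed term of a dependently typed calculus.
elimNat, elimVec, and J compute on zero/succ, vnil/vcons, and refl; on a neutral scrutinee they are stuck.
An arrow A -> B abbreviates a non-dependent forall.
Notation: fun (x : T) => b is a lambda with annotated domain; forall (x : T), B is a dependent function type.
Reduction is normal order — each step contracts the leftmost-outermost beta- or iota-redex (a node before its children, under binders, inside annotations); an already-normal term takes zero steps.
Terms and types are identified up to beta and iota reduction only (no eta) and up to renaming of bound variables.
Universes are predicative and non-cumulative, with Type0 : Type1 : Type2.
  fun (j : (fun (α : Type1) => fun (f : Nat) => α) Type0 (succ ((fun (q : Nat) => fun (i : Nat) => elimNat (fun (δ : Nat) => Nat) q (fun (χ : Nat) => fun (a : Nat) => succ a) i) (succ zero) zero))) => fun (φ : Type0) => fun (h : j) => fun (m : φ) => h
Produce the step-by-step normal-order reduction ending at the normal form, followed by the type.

normal-order reduction:
  fun (j : (fun (α : Type1) => fun (f : Nat) => α) Type0 (succ ((fun (q : Nat) => fun (i : Nat) => elimNat (fun (δ : Nat) => Nat) q (fun (χ : Nat) => fun (a : Nat) => succ a) i) (succ zero) zero))) => fun (φ : Type0) => fun (h : j) => fun (m : φ) => h
  ~> fun (j : (fun (α : Nat) => Type0) (succ ((fun (f : Nat) => fun (q : Nat) => elimNat (fun (i : Nat) => Nat) f (fun (δ : Nat) => fun (χ : Nat) => succ χ) q) (succ zero) zero))) => fun (a : Type0) => fun (φ : j) => fun (h : a) => φ
  ~> fun (j : Type0) => fun (α : Type0) => fun (f : j) => fun (q : α) => f
type:
  forall (j : Type0), forall (α : Type0), j -> α -> j


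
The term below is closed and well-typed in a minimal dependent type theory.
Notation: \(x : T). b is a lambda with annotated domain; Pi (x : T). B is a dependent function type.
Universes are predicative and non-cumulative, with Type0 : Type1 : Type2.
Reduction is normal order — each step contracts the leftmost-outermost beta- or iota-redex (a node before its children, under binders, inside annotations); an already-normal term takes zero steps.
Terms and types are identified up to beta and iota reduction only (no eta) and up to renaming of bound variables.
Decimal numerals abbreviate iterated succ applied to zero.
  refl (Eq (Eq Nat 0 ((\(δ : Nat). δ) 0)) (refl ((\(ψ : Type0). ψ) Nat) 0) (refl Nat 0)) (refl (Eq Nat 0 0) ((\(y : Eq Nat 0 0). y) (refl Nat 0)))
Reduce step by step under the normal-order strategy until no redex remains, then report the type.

normal-order reduction:
  refl (Eq (Eq Nat 0 ((\(δ : Nat). δ) 0)) (refl ((\(ψ : Type0). ψ) Nat) 0) (refl Nat 0)) (refl (Eq Nat 0 0) ((\(y : Eq Nat 0 0). y) (refl Nat 0)))
  ~> refl (Eq (Eq Nat 0 0) (refl ((\(δ : Type0). δ) Nat) 0) (refl Nat 0)) (refl (Eq Nat 0 0) ((\(ψ : Eq Nat 0 0). ψ) (refl Nat 0)))
  ~> refl (Eq (Eq Nat 0 0) (refl Nat 0) (refl Nat 0)) (refl (Eq Nat 0 0) ((\(δ : Eq Nat 0 0). δ) (refl Nat 0)))
  ~> refl (Eq (Eq Nat 0 0) (refl Nat 0) (refl Nat 0)) (refl (Eq Nat 0 0) (refl Nat 0))
inferred type:
  Eq (Eq (Eq Nat 0 0) (refl Nat 0) (refl Nat 0)) (refl (Eq Nat 0 0) (refl Nat 0)) (refl (Eq Nat 0 0) (refl Nat 0))


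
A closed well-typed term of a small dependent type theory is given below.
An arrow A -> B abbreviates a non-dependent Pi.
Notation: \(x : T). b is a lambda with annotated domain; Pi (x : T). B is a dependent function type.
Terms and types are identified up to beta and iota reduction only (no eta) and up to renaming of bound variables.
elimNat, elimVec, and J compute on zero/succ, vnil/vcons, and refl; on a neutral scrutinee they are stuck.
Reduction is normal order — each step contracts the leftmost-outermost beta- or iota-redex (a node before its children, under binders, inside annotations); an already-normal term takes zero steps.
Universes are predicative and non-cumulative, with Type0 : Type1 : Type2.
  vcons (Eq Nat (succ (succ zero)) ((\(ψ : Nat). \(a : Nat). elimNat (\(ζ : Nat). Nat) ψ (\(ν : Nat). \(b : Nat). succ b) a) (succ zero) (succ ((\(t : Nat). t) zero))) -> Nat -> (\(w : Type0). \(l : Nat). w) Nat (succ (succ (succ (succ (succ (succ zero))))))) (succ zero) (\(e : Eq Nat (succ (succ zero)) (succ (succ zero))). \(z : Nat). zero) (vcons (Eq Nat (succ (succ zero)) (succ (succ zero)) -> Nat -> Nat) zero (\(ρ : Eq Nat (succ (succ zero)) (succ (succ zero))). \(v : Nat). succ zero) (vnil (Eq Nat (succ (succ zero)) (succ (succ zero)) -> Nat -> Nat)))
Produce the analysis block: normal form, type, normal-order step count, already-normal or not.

normal form:
  vcons (Eq Nat (succ (succ zero)) (succ (succ zero)) -> Nat -> Nat) (succ zero) (\(ψ : Eq Nat (succ (succ zero)) (succ (succ zero))). \(a : Nat). zero) (vcons (Eq Nat (succ (succ zero)) (succ (succ zero)) -> Nat -> Nat) zero (\(ζ : Eq Nat (succ (succ zero)) (succ (succ zero))). \(ν : Nat). succ zero) (vnil (Eq Nat (succ (succ zero)) (succ (succ zero)) -> Nat -> Nat)))
type:
  Vec (Eq Nat (succ (succ zero)) (succ (succ zero)) -> Nat -> Nat) (succ (succ zero))
reduction steps (normal order): 9
started in normal form: no
first redex: a beta-redex


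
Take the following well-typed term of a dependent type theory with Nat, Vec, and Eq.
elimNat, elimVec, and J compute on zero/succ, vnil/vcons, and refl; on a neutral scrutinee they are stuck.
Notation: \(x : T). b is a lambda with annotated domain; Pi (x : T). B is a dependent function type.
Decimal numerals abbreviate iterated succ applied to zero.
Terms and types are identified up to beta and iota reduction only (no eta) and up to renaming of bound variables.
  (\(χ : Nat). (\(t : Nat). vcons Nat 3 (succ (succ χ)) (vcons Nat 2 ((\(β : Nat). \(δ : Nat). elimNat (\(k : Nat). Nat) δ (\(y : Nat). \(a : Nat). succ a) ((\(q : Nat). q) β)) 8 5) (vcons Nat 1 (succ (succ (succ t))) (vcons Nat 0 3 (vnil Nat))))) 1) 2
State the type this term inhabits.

type:
  Vec Nat 4


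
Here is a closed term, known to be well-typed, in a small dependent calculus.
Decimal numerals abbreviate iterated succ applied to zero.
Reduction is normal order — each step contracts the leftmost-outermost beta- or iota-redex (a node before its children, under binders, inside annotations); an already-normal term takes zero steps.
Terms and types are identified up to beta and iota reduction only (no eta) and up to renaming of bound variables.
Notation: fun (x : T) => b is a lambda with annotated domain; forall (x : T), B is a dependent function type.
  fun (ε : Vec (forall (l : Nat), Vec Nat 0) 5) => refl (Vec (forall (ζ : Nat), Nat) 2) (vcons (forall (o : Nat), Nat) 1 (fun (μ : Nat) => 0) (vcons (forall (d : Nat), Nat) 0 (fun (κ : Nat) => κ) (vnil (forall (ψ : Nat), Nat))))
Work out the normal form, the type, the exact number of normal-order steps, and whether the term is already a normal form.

reduced normal form:
  fun (ε : Vec (forall (l : Nat), Vec Nat 0) 5) => refl (Vec (forall (ζ : Nat), Nat) 2) (vcons (forall (o : Nat), Nat) 1 (fun (μ : Nat) => 0) (vcons (forall (d : Nat), Nat) 0 (fun (κ : Nat) => κ) (vnil (forall (ψ : Nat), Nat))))
type:
  forall (ε : Vec (forall (l : Nat), Vec Nat 0) 5), Eq (Vec (forall (ζ : Nat), Nat) 2) (vcons (forall (o : Nat), Nat) 1 (fun (μ : Nat) => 0) (vcons (forall (d : Nat), Nat) 0 (fun (κ : Nat) => κ) (vnil (forall (ψ : Nat), Nat)))) (vcons (forall (ξ : Nat), Nat) 1 (fun (e : Nat) => 0) (vcons (forall (n : Nat), Nat) 0 (fun (y : Nat) => y) (vnil (forall (k : Nat), Nat))))
reduction steps (normal order): 0
term was already normal: yes
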